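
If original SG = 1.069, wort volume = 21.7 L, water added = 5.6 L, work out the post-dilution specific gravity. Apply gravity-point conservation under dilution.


SG_new = 1 + (SG_old − 1)·V_old/(V_old + V_water)
pts = (1.069 − 1)·1000·21.7/(21.7 + 5.6) = 54.8462
SG_new = 1 + 54.8462/1000

1.0548


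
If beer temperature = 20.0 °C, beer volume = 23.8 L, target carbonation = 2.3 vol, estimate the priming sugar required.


residual = 14.695·(0.01821 + 0.09011·e^(−0.04·T));  sugar = (target − residual)·4.0·V
residual = 14.695·(0.01821 + 0.09011·e^(−0.04·20.0)) = 0.8626
sugar = (2.3 − 0.8626)·4.0·23.8

136.8422 g


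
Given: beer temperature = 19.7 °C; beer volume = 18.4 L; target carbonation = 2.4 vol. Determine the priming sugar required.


residual = 14.695·(0.01821 + 0.09011·e^(−0.04·T));  sugar = (target − residual)·4.0·V
residual = 14.695·(0.01821 + 0.09011·e^(−0.04·19.7)) = 0.8698
sugar = (2.4 − 0.8698)·4.0·18.4

112.6253 g


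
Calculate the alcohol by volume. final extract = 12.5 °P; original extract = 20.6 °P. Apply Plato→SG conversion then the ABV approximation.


SG = 259/(259 − P);  ABV = (OG − FG)·131.25
OG = 259/(259 − 20.6) = 1.0864
FG = 259/(259 − 12.5) = 1.0507
ABV = (1.0864 − 1.0507)·131.25

4.6856 % ABV


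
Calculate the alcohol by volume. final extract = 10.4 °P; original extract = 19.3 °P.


SG = 259/(259 − P);  ABV = (OG − FG)·131.25
OG = 259/(259 − 19.3) = 1.0805
FG = 259/(259 − 10.4) = 1.0418
ABV = (1.0805 − 1.0418)·131.25

5.0771 % ABV


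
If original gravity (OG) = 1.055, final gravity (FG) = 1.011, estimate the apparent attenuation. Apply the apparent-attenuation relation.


AA = (OG − FG)/(OG − 1) · 100
AA = (1.055 − 1.011)/(1.055 − 1) · 100

80.0000 %


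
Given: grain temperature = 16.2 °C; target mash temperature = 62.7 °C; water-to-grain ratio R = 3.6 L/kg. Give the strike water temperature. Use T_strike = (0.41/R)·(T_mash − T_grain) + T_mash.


T_strike = (0.41/3.6)·(62.7 − 16.2) + 62.7

67.9958 °C


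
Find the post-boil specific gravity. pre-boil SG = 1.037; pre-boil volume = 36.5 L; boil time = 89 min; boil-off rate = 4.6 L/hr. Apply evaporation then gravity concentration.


V_post = V_pre − rate·(t/60);  SG_post = 1 + (SG_pre−1)·V_pre/V_post
V_post = 36.5 − 4.6·(89/60) = 29.6767
SG_post = 1 + (1.037 − 1)·36.5/29.6767

1.0455


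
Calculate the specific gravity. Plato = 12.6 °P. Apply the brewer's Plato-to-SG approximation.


SG = 259/(259 − P)
SG = 259/(259 − 12.6)

1.0511


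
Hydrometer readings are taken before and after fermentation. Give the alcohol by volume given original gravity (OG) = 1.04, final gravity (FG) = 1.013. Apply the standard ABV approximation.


ABV = (OG − FG) · 131.25
ABV = (1.04 − 1.013) · 131.25

3.5438 % ABV


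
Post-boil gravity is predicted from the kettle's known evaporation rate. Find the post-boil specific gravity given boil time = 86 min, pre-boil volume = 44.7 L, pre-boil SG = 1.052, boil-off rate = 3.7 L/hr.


V_post = V_pre − rate·(t/60);  SG_post = 1 + (SG_pre−1)·V_pre/V_post
V_post = 44.7 − 3.7·(86/60) = 39.3967
SG_post = 1 + (1.052 − 1)·44.7/39.3967

1.0590


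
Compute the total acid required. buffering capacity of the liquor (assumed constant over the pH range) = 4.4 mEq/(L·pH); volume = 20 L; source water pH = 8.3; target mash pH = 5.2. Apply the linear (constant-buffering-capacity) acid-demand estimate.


acid = buffering capacity · (pH_source − pH_target) · V
acid = 4.4 · (8.3 − 5.2) · 20

272.8000 mEq


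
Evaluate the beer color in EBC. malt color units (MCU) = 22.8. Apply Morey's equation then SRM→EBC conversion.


SRM = 1.4922·MCU^0.6859;  EBC = SRM·1.97
SRM = 1.4922·22.8^0.6859 = 12.7419
EBC = 12.7419·1.97

25.1016 EBC


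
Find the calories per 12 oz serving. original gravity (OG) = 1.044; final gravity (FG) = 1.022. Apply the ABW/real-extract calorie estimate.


ABW = (OG−FG)·131.25·0.79/FG;  °P = 259 − 259/SG (for OG→OE and FG→AE);  RE = 0.1808·OE + 0.8192·AE;  Cal = (6.9·ABW + 4·(RE−0.1))·FG·3.55
ABW = (1.044 − 1.022)·131.25·0.79/1.022 = 2.2320
OE = 259 − 259/1.044 = 10.9157 °P
AE = 259 − 259/1.022 = 5.5753 °P
RE = 0.1808·10.9157 + 0.8192·5.5753 = 6.5409 °P
Cal = (6.9·2.2320 + 4·(6.5409−0.1))·1.022·3.55

149.3488 kcal


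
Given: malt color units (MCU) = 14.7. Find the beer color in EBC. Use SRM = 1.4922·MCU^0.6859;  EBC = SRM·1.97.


SRM = 1.4922·14.7^0.6859 = 9.4295
EBC = 9.4295·1.97

18.5762 EBC


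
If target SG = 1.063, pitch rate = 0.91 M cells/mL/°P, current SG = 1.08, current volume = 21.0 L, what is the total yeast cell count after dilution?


V_w = V·((SG_c−1)/(SG_t−1)−1);  °P = 259 − 259/SG_t;  cells = rate·(V+V_w)·°P
V_w = 21.0·((1.08−1)/(1.063−1)−1) = 5.6667
V_final = 21.0 + 5.6667 = 26.6667
°P = 259 − 259/1.063 = 15.3500
cells = 0.91·26.6667·15.3500

372.4922 billion cells


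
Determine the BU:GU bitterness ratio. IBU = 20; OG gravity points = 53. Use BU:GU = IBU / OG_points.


BU:GU = 20 / 53

0.3774


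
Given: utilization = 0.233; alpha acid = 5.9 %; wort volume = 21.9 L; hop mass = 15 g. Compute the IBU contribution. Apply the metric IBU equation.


IBU = (α/100)·mass·U·1000 / V
IBU = (5.9/100)·15·0.233·1000 / 21.9

9.4158 IBU


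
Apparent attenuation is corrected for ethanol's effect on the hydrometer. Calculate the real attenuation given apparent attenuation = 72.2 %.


RA = AA · 0.8192
RA = 72.2 · 0.8192

59.1462 %


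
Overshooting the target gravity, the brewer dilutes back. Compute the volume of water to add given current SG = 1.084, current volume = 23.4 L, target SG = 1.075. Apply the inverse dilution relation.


V_water = V·((SG_curr − 1)/(SG_target − 1) − 1)
V_water = 23.4·((1.084 − 1)/(1.075 − 1) − 1)

2.8080 L


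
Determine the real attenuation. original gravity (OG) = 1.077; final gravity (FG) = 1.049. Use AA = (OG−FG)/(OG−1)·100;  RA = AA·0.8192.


AA = (1.077 − 1.049)/(1.077 − 1)·100 = 36.3636
RA = 36.3636·0.8192

29.7891 %


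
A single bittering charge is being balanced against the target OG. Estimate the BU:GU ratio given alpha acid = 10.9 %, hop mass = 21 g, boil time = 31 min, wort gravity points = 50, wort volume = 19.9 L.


U = 1.65·0.000125^(GP/1000)·(1−e^(−0.04t))/4.15;  IBU = (α/100)·m·U·1000/V;  BU:GU = IBU/GP
U = 1.65·0.000125^(50/1000)·(1−e^(−0.04·31))/4.15 = 0.1803
IBU = (10.9/100)·21·0.1803·1000/19.9 = 20.7352
BU:GU = 20.7352/50

0.4147


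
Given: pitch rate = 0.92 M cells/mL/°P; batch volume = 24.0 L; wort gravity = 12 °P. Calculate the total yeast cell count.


cells (billions) = rate · V_L · °P
cells = 0.92 · 24.0 · 12

264.9600 billion cells


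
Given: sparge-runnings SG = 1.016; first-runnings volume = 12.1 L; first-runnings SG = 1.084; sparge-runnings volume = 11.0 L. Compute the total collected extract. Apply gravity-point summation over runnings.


total = Σ (SG_i − 1)·1000·V_i
first = (1.084 − 1)·1000·12.1 = 1016.4000
sparge = (1.016 − 1)·1000·11.0 = 176.0000
total = 1016.4000 + 176.0000

1192.4000 gravity·L


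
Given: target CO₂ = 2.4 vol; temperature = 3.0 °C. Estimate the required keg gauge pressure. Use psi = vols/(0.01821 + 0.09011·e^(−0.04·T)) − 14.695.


psi = 2.4/(0.01821 + 0.09011·e^(−0.04·3.0)) − 14.695

9.7623 psi


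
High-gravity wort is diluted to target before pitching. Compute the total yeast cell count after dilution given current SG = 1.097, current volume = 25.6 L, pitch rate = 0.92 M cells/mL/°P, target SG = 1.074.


V_w = V·((SG_c−1)/(SG_t−1)−1);  °P = 259 − 259/SG_t;  cells = rate·(V+V_w)·°P
V_w = 25.6·((1.097−1)/(1.074−1)−1) = 7.9568
V_final = 25.6 + 7.9568 = 33.5568
°P = 259 − 259/1.074 = 17.8454
cells = 0.92·33.5568·17.8454

550.9282 billion cells


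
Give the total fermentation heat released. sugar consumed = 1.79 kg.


Q = m_sugar · 590 kJ/kg
Q = 1.79 · 590

1056.1000 kJ


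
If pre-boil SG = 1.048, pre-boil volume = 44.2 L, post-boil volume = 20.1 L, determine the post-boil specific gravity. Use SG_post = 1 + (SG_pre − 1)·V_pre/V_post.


pts_pre = (1.048 − 1)·1000 = 48.0000
pts_post = 48.0000·44.2/20.1 = 105.5522
SG_post = 1 + 105.5522/1000

1.1056


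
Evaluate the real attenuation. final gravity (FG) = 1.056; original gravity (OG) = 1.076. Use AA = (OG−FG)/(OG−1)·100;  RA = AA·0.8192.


AA = (1.076 − 1.056)/(1.076 − 1)·100 = 26.3158
RA = 26.3158·0.8192

21.5579 %


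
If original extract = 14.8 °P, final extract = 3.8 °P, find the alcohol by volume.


SG = 259/(259 − P);  ABV = (OG − FG)·131.25
OG = 259/(259 − 14.8) = 1.0606
FG = 259/(259 − 3.8) = 1.0149
ABV = (1.0606 − 1.0149)·131.25

6.0002 % ABV


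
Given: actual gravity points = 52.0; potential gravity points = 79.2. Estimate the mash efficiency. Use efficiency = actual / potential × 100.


efficiency = 52.0 / 79.2 × 100

65.6566 %


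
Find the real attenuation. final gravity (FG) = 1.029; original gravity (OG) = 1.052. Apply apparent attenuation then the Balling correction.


AA = (OG−FG)/(OG−1)·100;  RA = AA·0.8192
AA = (1.052 − 1.029)/(1.052 − 1)·100 = 44.2308
RA = 44.2308·0.8192

36.2338 %


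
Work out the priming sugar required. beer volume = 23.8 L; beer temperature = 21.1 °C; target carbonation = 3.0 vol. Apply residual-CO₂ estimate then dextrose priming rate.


residual = 14.695·(0.01821 + 0.09011·e^(−0.04·T));  sugar = (target − residual)·4.0·V
residual = 14.695·(0.01821 + 0.09011·e^(−0.04·21.1)) = 0.8370
sugar = (3.0 − 0.8370)·4.0·23.8

205.9204 g


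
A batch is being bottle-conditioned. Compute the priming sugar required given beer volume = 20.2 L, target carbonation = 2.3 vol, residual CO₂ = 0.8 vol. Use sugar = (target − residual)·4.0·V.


sugar = (2.3 − 0.8)·4.0·20.2

121.2000 g


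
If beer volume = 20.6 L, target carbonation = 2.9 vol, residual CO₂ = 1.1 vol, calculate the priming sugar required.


sugar = (target − residual)·4.0·V
sugar = (2.9 − 1.1)·4.0·20.6

148.3200 g


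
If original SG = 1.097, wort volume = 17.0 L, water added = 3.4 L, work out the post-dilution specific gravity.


SG_new = 1 + (SG_old − 1)·V_old/(V_old + V_water)
pts = (1.097 − 1)·1000·17.0/(17.0 + 3.4) = 80.8333
SG_new = 1 + 80.8333/1000

1.0808


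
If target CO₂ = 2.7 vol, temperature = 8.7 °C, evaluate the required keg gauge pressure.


psi = vols/(0.01821 + 0.09011·e^(−0.04·T)) − 14.695
psi = 2.7/(0.01821 + 0.09011·e^(−0.04·8.7)) − 14.695

18.2976 psi


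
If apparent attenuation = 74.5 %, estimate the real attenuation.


RA = AA · 0.8192
RA = 74.5 · 0.8192

61.0304 %


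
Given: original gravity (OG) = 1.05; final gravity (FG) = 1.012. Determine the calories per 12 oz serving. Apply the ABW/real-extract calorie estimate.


ABW = (OG−FG)·131.25·0.79/FG;  °P = 259 − 259/SG (for OG→OE and FG→AE);  RE = 0.1808·OE + 0.8192·AE;  Cal = (6.9·ABW + 4·(RE−0.1))·FG·3.55
ABW = (1.05 − 1.012)·131.25·0.79/1.012 = 3.8934
OE = 259 − 259/1.05 = 12.3333 °P
AE = 259 − 259/1.012 = 3.0711 °P
RE = 0.1808·12.3333 + 0.8192·3.0711 = 4.7457 °P
Cal = (6.9·3.8934 + 4·(4.7457−0.1))·1.012·3.55

163.2746 kcal


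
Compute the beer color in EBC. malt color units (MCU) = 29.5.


SRM = 1.4922·MCU^0.6859;  EBC = SRM·1.97
SRM = 1.4922·29.5^0.6859 = 15.2047
EBC = 15.2047·1.97

29.9533 EBC


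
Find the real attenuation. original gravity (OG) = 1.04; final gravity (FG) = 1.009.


AA = (OG−FG)/(OG−1)·100;  RA = AA·0.8192
AA = (1.04 − 1.009)/(1.04 − 1)·100 = 77.5000
RA = 77.5000·0.8192

63.4880 %


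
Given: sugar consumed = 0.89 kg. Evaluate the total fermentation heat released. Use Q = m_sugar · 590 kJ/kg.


Q = 0.89 · 590

525.1000 kJ


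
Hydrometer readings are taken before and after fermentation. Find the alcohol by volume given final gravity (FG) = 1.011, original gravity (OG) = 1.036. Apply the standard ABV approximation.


ABV = (OG − FG) · 131.25
ABV = (1.036 − 1.011) · 131.25

3.2813 % ABV


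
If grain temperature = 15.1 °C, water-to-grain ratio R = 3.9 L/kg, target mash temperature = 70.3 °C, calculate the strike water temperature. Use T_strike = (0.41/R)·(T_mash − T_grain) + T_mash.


T_strike = (0.41/3.9)·(70.3 − 15.1) + 70.3

76.1031 °C


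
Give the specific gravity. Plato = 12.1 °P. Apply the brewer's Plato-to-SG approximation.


SG = 259/(259 − P)
SG = 259/(259 − 12.1)

1.0490


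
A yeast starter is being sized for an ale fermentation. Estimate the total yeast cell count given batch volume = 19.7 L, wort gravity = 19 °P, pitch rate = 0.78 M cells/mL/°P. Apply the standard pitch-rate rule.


cells (billions) = rate · V_L · °P
cells = 0.78 · 19.7 · 19

291.9540 billion cells


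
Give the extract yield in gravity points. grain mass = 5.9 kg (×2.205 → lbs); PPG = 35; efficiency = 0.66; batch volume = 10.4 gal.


points = lbs × PPG × eff / vol
lbs = 5.9 × 2.205 = 13.0095
points = 13.0095 × 35 × 0.66 / 10.4

28.8961 points


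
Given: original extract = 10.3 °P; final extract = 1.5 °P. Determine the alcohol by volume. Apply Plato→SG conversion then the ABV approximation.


SG = 259/(259 − P);  ABV = (OG − FG)·131.25
OG = 259/(259 − 10.3) = 1.0414
FG = 259/(259 − 1.5) = 1.0058
ABV = (1.0414 − 1.0058)·131.25

4.6712 % ABV


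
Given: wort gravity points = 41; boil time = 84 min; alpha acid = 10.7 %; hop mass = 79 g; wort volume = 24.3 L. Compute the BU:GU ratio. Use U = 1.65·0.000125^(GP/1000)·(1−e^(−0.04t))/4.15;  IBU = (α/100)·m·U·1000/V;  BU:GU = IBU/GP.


U = 1.65·0.000125^(41/1000)·(1−e^(−0.04·84))/4.15 = 0.2655
IBU = (10.7/100)·79·0.2655·1000/24.3 = 92.3550
BU:GU = 92.3550/41

2.2526


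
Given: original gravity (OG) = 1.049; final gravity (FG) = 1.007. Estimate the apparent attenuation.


AA = (OG − FG)/(OG − 1) · 100
AA = (1.049 − 1.007)/(1.049 − 1) · 100

85.7143 %


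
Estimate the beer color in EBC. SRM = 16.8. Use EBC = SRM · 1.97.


EBC = 16.8 · 1.97

33.0960 EBC


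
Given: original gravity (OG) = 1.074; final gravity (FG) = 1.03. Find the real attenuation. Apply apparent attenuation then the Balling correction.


AA = (OG−FG)/(OG−1)·100;  RA = AA·0.8192
AA = (1.074 − 1.03)/(1.074 − 1)·100 = 59.4595
RA = 59.4595·0.8192

48.7092 %


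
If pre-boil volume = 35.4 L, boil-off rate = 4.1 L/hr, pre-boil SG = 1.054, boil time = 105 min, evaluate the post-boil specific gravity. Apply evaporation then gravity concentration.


V_post = V_pre − rate·(t/60);  SG_post = 1 + (SG_pre−1)·V_pre/V_post
V_post = 35.4 − 4.1·(105/60) = 28.2250
SG_post = 1 + (1.054 − 1)·35.4/28.2250

1.0677


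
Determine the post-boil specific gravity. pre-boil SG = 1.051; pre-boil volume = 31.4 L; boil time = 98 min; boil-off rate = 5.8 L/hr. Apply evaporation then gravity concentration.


V_post = V_pre − rate·(t/60);  SG_post = 1 + (SG_pre−1)·V_pre/V_post
V_post = 31.4 − 5.8·(98/60) = 21.9267
SG_post = 1 + (1.051 − 1)·31.4/21.9267

1.0730


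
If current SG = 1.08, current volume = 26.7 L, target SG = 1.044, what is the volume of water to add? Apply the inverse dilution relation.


V_water = V·((SG_curr − 1)/(SG_target − 1) − 1)
V_water = 26.7·((1.08 − 1)/(1.044 − 1) − 1)

21.8455 L


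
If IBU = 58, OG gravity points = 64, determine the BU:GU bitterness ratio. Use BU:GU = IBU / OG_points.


BU:GU = 58 / 64

0.9062


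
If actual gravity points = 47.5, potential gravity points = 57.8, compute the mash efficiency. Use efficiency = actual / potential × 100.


efficiency = 47.5 / 57.8 × 100

82.1799 %


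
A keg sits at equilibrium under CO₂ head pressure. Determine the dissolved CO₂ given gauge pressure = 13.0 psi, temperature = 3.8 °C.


vols = (P + 14.695)·(0.01821 + 0.09011·e^(−0.04·T))
vols = (13.0 + 14.695)·(0.01821 + 0.09011·e^(−0.04·3.8))

2.6480 volumes


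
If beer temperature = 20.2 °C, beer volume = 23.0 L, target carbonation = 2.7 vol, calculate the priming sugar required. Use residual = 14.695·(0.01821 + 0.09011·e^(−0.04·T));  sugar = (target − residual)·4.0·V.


residual = 14.695·(0.01821 + 0.09011·e^(−0.04·20.2)) = 0.8578
sugar = (2.7 − 0.8578)·4.0·23.0

169.4786 g


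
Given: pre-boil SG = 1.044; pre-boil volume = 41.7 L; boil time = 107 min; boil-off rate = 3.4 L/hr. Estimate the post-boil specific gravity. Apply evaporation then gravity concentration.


V_post = V_pre − rate·(t/60);  SG_post = 1 + (SG_pre−1)·V_pre/V_post
V_post = 41.7 − 3.4·(107/60) = 35.6367
SG_post = 1 + (1.044 − 1)·41.7/35.6367

1.0515


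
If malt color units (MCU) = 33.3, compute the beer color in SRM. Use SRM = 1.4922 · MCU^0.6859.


SRM = 1.4922 · 33.3^0.6859

16.5223 SRM


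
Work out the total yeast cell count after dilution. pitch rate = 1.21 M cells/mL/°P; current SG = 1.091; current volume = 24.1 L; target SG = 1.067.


V_w = V·((SG_c−1)/(SG_t−1)−1);  °P = 259 − 259/SG_t;  cells = rate·(V+V_w)·°P
V_w = 24.1·((1.091−1)/(1.067−1)−1) = 8.6328
V_final = 24.1 + 8.6328 = 32.7328
°P = 259 − 259/1.067 = 16.2634
cells = 1.21·32.7328·16.2634

644.1383 billion cells


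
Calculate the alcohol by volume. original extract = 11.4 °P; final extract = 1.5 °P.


SG = 259/(259 − P);  ABV = (OG − FG)·131.25
OG = 259/(259 − 11.4) = 1.0460
FG = 259/(259 − 1.5) = 1.0058
ABV = (1.0460 − 1.0058)·131.25

5.2784 % ABV


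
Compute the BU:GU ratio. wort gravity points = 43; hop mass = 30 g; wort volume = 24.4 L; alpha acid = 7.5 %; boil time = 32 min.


U = 1.65·0.000125^(GP/1000)·(1−e^(−0.04t))/4.15;  IBU = (α/100)·m·U·1000/V;  BU:GU = IBU/GP
U = 1.65·0.000125^(43/1000)·(1−e^(−0.04·32))/4.15 = 0.1950
IBU = (7.5/100)·30·0.1950·1000/24.4 = 17.9850
BU:GU = 17.9850/43

0.4183


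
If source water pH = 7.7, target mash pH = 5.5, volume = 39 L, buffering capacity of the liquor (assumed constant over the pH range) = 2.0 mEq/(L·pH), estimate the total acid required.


acid = buffering capacity · (pH_source − pH_target) · V
acid = 2.0 · (7.7 − 5.5) · 39

171.6000 mEq


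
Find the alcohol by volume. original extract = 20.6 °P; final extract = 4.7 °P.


SG = 259/(259 − P);  ABV = (OG − FG)·131.25
OG = 259/(259 − 20.6) = 1.0864
FG = 259/(259 − 4.7) = 1.0185
ABV = (1.0864 − 1.0185)·131.25

8.9155 % ABV


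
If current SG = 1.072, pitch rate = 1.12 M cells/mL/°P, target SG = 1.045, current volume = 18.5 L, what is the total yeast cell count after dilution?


V_w = V·((SG_c−1)/(SG_t−1)−1);  °P = 259 − 259/SG_t;  cells = rate·(V+V_w)·°P
V_w = 18.5·((1.072−1)/(1.045−1)−1) = 11.1000
V_final = 18.5 + 11.1000 = 29.6000
°P = 259 − 259/1.045 = 11.1531
cells = 1.12·29.6000·11.1531

369.7479 billion cells


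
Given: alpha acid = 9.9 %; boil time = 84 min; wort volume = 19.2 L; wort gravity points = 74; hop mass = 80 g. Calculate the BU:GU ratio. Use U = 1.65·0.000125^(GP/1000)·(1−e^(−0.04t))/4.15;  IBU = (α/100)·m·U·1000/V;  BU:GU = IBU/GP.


U = 1.65·0.000125^(74/1000)·(1−e^(−0.04·84))/4.15 = 0.1974
IBU = (9.9/100)·80·0.1974·1000/19.2 = 81.4100
BU:GU = 81.4100/74

1.1001


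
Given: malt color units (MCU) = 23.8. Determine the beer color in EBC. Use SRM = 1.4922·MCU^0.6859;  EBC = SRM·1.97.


SRM = 1.4922·23.8^0.6859 = 13.1226
EBC = 13.1226·1.97

25.8516 EBC


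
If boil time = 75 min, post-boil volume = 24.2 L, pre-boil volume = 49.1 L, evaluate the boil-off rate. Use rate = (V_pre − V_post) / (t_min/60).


rate = (49.1 − 24.2) / (75/60)

19.9200 L/hr


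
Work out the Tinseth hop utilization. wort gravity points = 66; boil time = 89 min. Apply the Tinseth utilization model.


U = 1.65·0.000125^(GP/1000) · (1 − e^(−0.04·t))/4.15
bigness = 1.65·0.000125^(66/1000) = 0.9118
boil_factor = (1 − e^(−0.04·89))/4.15 = 0.2341
U = 0.9118 · 0.2341

0.2135


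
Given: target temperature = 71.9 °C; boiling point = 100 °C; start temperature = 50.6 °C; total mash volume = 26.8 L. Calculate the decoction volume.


V_dec = V_total·(T_target − T_start)/(T_boil − T_start)
V_dec = 26.8·(71.9 − 50.6)/(100 − 50.6)

11.5555 L


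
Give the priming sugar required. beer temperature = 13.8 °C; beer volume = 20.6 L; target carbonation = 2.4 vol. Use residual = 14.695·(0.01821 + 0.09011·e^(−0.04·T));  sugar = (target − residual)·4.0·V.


residual = 14.695·(0.01821 + 0.09011·e^(−0.04·13.8)) = 1.0300
sugar = (2.4 − 1.0300)·4.0·20.6

112.8841 g


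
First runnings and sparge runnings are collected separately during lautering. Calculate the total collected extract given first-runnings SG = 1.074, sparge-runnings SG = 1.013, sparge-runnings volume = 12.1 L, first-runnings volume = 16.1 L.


total = Σ (SG_i − 1)·1000·V_i
first = (1.074 − 1)·1000·16.1 = 1191.4000
sparge = (1.013 − 1)·1000·12.1 = 157.3000
total = 1191.4000 + 157.3000

1348.7000 gravity·L


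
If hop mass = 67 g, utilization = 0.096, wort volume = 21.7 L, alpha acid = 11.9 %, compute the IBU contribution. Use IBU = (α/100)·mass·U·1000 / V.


IBU = (11.9/100)·67·0.096·1000 / 21.7

35.2723 IBU


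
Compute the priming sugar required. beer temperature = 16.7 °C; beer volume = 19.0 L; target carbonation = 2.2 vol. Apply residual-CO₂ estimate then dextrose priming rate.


residual = 14.695·(0.01821 + 0.09011·e^(−0.04·T));  sugar = (target − residual)·4.0·V
residual = 14.695·(0.01821 + 0.09011·e^(−0.04·16.7)) = 0.9465
sugar = (2.2 − 0.9465)·4.0·19.0

95.2630 g


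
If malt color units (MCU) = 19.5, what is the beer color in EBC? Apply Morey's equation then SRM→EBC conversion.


SRM = 1.4922·MCU^0.6859;  EBC = SRM·1.97
SRM = 1.4922·19.5^0.6859 = 11.4462
EBC = 11.4462·1.97

22.5490 EBC


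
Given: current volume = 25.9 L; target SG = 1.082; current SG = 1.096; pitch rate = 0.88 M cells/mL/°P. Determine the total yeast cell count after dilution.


V_w = V·((SG_c−1)/(SG_t−1)−1);  °P = 259 − 259/SG_t;  cells = rate·(V+V_w)·°P
V_w = 25.9·((1.096−1)/(1.082−1)−1) = 4.4220
V_final = 25.9 + 4.4220 = 30.3220
°P = 259 − 259/1.082 = 19.6285
cells = 0.88·30.3220·19.6285

523.7526 billion cells


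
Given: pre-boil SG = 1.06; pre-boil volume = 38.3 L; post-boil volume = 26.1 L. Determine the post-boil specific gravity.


SG_post = 1 + (SG_pre − 1)·V_pre/V_post
pts_pre = (1.06 − 1)·1000 = 60.0000
pts_post = 60.0000·38.3/26.1 = 88.0460
SG_post = 1 + 88.0460/1000

1.0880


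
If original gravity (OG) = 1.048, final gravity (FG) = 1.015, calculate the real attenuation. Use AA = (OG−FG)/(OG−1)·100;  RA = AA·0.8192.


AA = (1.048 − 1.015)/(1.048 − 1)·100 = 68.7500
RA = 68.7500·0.8192

56.3200 %


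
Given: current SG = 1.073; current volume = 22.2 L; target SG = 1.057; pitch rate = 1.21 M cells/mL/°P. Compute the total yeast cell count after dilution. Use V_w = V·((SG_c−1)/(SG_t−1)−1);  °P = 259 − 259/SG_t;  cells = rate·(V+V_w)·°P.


V_w = 22.2·((1.073−1)/(1.057−1)−1) = 6.2316
V_final = 22.2 + 6.2316 = 28.4316
°P = 259 − 259/1.057 = 13.9669
cells = 1.21·28.4316·13.9669

480.4918 billion cells


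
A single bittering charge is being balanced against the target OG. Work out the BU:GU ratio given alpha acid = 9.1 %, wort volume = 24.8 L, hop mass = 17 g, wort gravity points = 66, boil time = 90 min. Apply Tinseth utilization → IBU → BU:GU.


U = 1.65·0.000125^(GP/1000)·(1−e^(−0.04t))/4.15;  IBU = (α/100)·m·U·1000/V;  BU:GU = IBU/GP
U = 1.65·0.000125^(66/1000)·(1−e^(−0.04·90))/4.15 = 0.2137
IBU = (9.1/100)·17·0.2137·1000/24.8 = 13.3303
BU:GU = 13.3303/66

0.2020


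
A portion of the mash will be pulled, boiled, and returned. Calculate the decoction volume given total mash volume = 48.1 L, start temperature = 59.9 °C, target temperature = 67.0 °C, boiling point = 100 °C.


V_dec = V_total·(T_target − T_start)/(T_boil − T_start)
V_dec = 48.1·(67.0 − 59.9)/(100 − 59.9)

8.5165 L


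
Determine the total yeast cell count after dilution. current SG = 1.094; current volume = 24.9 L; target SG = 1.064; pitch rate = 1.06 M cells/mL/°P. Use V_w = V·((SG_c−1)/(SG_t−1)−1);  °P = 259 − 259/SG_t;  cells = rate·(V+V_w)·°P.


V_w = 24.9·((1.094−1)/(1.064−1)−1) = 11.6719
V_final = 24.9 + 11.6719 = 36.5719
°P = 259 − 259/1.064 = 15.5789
cells = 1.06·36.5719·15.5789

603.9364 billion cells


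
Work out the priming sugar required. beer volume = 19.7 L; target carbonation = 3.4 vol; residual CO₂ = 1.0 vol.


sugar = (target − residual)·4.0·V
sugar = (3.4 − 1.0)·4.0·19.7

189.1200 g


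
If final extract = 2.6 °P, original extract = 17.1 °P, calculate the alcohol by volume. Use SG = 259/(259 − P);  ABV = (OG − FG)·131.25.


OG = 259/(259 − 17.1) = 1.0707
FG = 259/(259 − 2.6) = 1.0101
ABV = (1.0707 − 1.0101)·131.25

7.9472 % ABV


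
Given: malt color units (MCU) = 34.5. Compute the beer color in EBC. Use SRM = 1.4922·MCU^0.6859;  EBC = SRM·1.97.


SRM = 1.4922·34.5^0.6859 = 16.9284
EBC = 16.9284·1.97

33.3490 EBC


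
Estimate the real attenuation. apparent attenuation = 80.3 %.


RA = AA · 0.8192
RA = 80.3 · 0.8192

65.7818 %


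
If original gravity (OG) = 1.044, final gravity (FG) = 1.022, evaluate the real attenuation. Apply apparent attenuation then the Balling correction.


AA = (OG−FG)/(OG−1)·100;  RA = AA·0.8192
AA = (1.044 − 1.022)/(1.044 − 1)·100 = 50.0000
RA = 50.0000·0.8192

40.9600 %


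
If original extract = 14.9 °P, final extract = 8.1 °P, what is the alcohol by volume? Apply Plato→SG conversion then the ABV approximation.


SG = 259/(259 − P);  ABV = (OG − FG)·131.25
OG = 259/(259 − 14.9) = 1.0610
FG = 259/(259 − 8.1) = 1.0323
ABV = (1.0610 − 1.0323)·131.25

3.7743 % ABV


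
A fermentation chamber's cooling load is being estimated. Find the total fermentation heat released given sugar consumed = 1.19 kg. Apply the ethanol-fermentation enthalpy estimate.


Q = m_sugar · 590 kJ/kg
Q = 1.19 · 590

702.1000 kJ


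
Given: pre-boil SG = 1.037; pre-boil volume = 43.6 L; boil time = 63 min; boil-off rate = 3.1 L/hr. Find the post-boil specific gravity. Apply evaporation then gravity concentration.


V_post = V_pre − rate·(t/60);  SG_post = 1 + (SG_pre−1)·V_pre/V_post
V_post = 43.6 − 3.1·(63/60) = 40.3450
SG_post = 1 + (1.037 − 1)·43.6/40.3450

1.0400


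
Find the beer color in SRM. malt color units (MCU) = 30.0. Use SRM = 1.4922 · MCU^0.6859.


SRM = 1.4922 · 30.0^0.6859

15.3810 SRM


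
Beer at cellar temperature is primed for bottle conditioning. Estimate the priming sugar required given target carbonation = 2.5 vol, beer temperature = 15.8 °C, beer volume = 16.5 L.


residual = 14.695·(0.01821 + 0.09011·e^(−0.04·T));  sugar = (target − residual)·4.0·V
residual = 14.695·(0.01821 + 0.09011·e^(−0.04·15.8)) = 0.9714
sugar = (2.5 − 0.9714)·4.0·16.5

100.8858 g


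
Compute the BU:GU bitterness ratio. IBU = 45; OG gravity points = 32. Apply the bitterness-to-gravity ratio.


BU:GU = IBU / OG_points
BU:GU = 45 / 32

1.4062


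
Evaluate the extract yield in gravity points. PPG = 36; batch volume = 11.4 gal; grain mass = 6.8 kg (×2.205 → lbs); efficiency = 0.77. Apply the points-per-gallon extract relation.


points = lbs × PPG × eff / vol
lbs = 6.8 × 2.205 = 14.9940
points = 14.9940 × 36 × 0.77 / 11.4

36.4591 points


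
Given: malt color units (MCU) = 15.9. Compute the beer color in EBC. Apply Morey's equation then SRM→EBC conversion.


SRM = 1.4922·MCU^0.6859;  EBC = SRM·1.97
SRM = 1.4922·15.9^0.6859 = 9.9510
EBC = 9.9510·1.97

19.6034 EBC


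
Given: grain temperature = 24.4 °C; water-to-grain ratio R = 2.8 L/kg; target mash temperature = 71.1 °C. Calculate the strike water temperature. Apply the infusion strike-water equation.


T_strike = (0.41/R)·(T_mash − T_grain) + T_mash
T_strike = (0.41/2.8)·(71.1 − 24.4) + 71.1

77.9382 °C


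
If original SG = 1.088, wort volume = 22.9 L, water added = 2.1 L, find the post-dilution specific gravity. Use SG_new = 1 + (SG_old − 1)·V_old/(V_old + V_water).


pts = (1.088 − 1)·1000·22.9/(22.9 + 2.1) = 80.6080
SG_new = 1 + 80.6080/1000

1.0806


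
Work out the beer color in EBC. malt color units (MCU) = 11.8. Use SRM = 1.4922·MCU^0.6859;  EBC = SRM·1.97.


SRM = 1.4922·11.8^0.6859 = 8.1102
EBC = 8.1102·1.97

15.9771 EBC


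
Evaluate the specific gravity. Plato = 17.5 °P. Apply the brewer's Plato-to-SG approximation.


SG = 259/(259 − P)
SG = 259/(259 − 17.5)

1.0725


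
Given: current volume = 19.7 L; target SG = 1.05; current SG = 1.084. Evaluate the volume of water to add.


V_water = V·((SG_curr − 1)/(SG_target − 1) − 1)
V_water = 19.7·((1.084 − 1)/(1.05 − 1) − 1)

13.3960 L


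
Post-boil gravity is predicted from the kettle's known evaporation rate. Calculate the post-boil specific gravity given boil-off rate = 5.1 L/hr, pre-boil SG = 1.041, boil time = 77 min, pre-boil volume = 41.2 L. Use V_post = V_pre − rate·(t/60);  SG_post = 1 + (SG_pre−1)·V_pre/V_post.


V_post = 41.2 − 5.1·(77/60) = 34.6550
SG_post = 1 + (1.041 − 1)·41.2/34.6550

1.0487


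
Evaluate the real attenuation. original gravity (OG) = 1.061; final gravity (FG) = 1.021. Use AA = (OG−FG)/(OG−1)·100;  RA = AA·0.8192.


AA = (1.061 − 1.021)/(1.061 − 1)·100 = 65.5738
RA = 65.5738·0.8192

53.7180 %


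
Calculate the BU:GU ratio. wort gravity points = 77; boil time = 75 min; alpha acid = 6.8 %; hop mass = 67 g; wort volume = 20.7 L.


U = 1.65·0.000125^(GP/1000)·(1−e^(−0.04t))/4.15;  IBU = (α/100)·m·U·1000/V;  BU:GU = IBU/GP
U = 1.65·0.000125^(77/1000)·(1−e^(−0.04·75))/4.15 = 0.1891
IBU = (6.8/100)·67·0.1891·1000/20.7 = 41.6229
BU:GU = 41.6229/77

0.5406


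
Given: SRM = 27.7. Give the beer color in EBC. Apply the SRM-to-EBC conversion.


EBC = SRM · 1.97
EBC = 27.7 · 1.97

54.5690 EBC


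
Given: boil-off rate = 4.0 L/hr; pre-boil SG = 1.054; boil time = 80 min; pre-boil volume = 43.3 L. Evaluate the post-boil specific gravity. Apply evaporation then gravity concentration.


V_post = V_pre − rate·(t/60);  SG_post = 1 + (SG_pre−1)·V_pre/V_post
V_post = 43.3 − 4.0·(80/60) = 37.9667
SG_post = 1 + (1.054 − 1)·43.3/37.9667

1.0616


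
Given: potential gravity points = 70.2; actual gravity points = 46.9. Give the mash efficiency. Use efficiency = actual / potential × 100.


efficiency = 46.9 / 70.2 × 100

66.8091 %


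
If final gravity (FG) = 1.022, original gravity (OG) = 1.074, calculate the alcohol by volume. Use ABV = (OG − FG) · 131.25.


ABV = (1.074 − 1.022) · 131.25

6.8250 % ABV


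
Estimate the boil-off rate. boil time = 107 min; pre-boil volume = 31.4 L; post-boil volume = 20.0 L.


rate = (V_pre − V_post) / (t_min/60)
rate = (31.4 − 20.0) / (107/60)

6.3925 L/hr


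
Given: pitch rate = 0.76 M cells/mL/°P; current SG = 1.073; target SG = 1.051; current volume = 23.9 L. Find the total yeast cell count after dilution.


V_w = V·((SG_c−1)/(SG_t−1)−1);  °P = 259 − 259/SG_t;  cells = rate·(V+V_w)·°P
V_w = 23.9·((1.073−1)/(1.051−1)−1) = 10.3098
V_final = 23.9 + 10.3098 = 34.2098
°P = 259 − 259/1.051 = 12.5680
cells = 0.76·34.2098·12.5680

326.7619 billion cells


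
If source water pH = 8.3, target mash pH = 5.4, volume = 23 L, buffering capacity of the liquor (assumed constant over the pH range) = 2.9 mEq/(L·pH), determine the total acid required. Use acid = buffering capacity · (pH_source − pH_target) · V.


acid = 2.9 · (8.3 − 5.4) · 23

193.4300 mEq


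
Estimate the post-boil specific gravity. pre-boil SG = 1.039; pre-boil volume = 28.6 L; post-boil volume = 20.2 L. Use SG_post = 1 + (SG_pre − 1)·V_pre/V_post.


pts_pre = (1.039 − 1)·1000 = 39.0000
pts_post = 39.0000·28.6/20.2 = 55.2178
SG_post = 1 + 55.2178/1000

1.0552


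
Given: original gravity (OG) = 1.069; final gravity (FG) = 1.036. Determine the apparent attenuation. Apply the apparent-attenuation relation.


AA = (OG − FG)/(OG − 1) · 100
AA = (1.069 − 1.036)/(1.069 − 1) · 100

47.8261 %


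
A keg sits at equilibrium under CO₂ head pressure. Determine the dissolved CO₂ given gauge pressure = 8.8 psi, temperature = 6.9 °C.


vols = (P + 14.695)·(0.01821 + 0.09011·e^(−0.04·T))
vols = (8.8 + 14.695)·(0.01821 + 0.09011·e^(−0.04·6.9))

2.0344 volumes


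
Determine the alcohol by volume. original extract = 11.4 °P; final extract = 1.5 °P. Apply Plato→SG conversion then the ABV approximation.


SG = 259/(259 − P);  ABV = (OG − FG)·131.25
OG = 259/(259 − 11.4) = 1.0460
FG = 259/(259 − 1.5) = 1.0058
ABV = (1.0460 − 1.0058)·131.25

5.2784 % ABV


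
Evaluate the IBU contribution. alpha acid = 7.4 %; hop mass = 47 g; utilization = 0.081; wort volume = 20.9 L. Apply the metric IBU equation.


IBU = (α/100)·mass·U·1000 / V
IBU = (7.4/100)·47·0.081·1000 / 20.9

13.4793 IBU


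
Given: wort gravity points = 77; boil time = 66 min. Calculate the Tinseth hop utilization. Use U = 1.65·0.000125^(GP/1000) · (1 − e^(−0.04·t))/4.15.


bigness = 1.65·0.000125^(77/1000) = 0.8259
boil_factor = (1 − e^(−0.04·66))/4.15 = 0.2238
U = 0.8259 · 0.2238

0.1848


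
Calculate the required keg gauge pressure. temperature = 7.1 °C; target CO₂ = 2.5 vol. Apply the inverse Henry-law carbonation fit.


psi = vols/(0.01821 + 0.09011·e^(−0.04·T)) − 14.695
psi = 2.5/(0.01821 + 0.09011·e^(−0.04·7.1)) − 14.695

14.3606 psi


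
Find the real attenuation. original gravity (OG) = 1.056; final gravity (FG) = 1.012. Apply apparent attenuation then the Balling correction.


AA = (OG−FG)/(OG−1)·100;  RA = AA·0.8192
AA = (1.056 − 1.012)/(1.056 − 1)·100 = 78.5714
RA = 78.5714·0.8192

64.3657 %


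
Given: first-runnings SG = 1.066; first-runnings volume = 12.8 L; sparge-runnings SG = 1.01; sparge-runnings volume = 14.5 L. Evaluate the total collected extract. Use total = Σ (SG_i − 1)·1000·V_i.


first = (1.066 − 1)·1000·12.8 = 844.8000
sparge = (1.01 − 1)·1000·14.5 = 145.0000
total = 844.8000 + 145.0000

989.8000 gravity·L


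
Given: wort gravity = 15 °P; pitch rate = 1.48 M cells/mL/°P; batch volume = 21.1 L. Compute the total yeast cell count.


cells (billions) = rate · V_L · °P
cells = 1.48 · 21.1 · 15

468.4200 billion cells


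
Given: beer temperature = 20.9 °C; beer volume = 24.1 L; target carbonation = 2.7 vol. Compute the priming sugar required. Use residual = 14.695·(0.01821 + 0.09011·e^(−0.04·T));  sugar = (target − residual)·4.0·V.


residual = 14.695·(0.01821 + 0.09011·e^(−0.04·20.9)) = 0.8415
sugar = (2.7 − 0.8415)·4.0·24.1

179.1552 g


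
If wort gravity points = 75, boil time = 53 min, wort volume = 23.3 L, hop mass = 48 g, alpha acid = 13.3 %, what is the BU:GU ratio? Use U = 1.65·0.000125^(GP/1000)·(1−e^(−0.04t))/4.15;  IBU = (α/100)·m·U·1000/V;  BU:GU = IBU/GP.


U = 1.65·0.000125^(75/1000)·(1−e^(−0.04·53))/4.15 = 0.1783
IBU = (13.3/100)·48·0.1783·1000/23.3 = 48.8549
BU:GU = 48.8549/75

0.6514


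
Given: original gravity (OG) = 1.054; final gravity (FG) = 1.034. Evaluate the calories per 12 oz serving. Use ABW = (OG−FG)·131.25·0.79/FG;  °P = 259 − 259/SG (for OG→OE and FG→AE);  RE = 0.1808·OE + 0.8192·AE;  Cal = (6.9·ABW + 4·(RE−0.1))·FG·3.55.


ABW = (1.054 − 1.034)·131.25·0.79/1.034 = 2.0056
OE = 259 − 259/1.054 = 13.2694 °P
AE = 259 − 259/1.034 = 8.5164 °P
RE = 0.1808·13.2694 + 0.8192·8.5164 = 9.3758 °P
Cal = (6.9·2.0056 + 4·(9.3758−0.1))·1.034·3.55

186.9910 kcal


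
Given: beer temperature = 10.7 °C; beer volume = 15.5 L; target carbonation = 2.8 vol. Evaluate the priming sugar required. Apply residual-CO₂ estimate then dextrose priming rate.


residual = 14.695·(0.01821 + 0.09011·e^(−0.04·T));  sugar = (target − residual)·4.0·V
residual = 14.695·(0.01821 + 0.09011·e^(−0.04·10.7)) = 1.1307
sugar = (2.8 − 1.1307)·4.0·15.5

103.4964 g


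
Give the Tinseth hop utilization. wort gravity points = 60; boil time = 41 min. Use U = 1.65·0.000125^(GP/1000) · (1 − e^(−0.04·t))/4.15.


bigness = 1.65·0.000125^(60/1000) = 0.9623
boil_factor = (1 − e^(−0.04·41))/4.15 = 0.1942
U = 0.9623 · 0.1942

0.1869


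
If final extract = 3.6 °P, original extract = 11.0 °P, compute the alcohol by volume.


SG = 259/(259 − P);  ABV = (OG − FG)·131.25
OG = 259/(259 − 11.0) = 1.0444
FG = 259/(259 − 3.6) = 1.0141
ABV = (1.0444 − 1.0141)·131.25

3.9715 % ABV


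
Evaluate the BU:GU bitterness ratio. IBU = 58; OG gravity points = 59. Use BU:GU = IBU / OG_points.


BU:GU = 58 / 59

0.9831


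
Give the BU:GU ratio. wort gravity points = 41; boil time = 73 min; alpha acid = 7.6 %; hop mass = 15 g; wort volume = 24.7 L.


U = 1.65·0.000125^(GP/1000)·(1−e^(−0.04t))/4.15;  IBU = (α/100)·m·U·1000/V;  BU:GU = IBU/GP
U = 1.65·0.000125^(41/1000)·(1−e^(−0.04·73))/4.15 = 0.2602
IBU = (7.6/100)·15·0.2602·1000/24.7 = 12.0099
BU:GU = 12.0099/41

0.2929


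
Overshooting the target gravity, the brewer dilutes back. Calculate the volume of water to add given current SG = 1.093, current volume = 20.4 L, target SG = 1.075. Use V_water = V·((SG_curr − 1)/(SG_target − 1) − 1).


V_water = 20.4·((1.093 − 1)/(1.075 − 1) − 1)

4.8960 L


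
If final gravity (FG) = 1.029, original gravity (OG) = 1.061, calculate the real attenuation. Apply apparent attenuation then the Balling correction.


AA = (OG−FG)/(OG−1)·100;  RA = AA·0.8192
AA = (1.061 − 1.029)/(1.061 − 1)·100 = 52.4590
RA = 52.4590·0.8192

42.9744 %


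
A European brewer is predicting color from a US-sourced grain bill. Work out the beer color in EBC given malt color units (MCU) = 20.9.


SRM = 1.4922·MCU^0.6859;  EBC = SRM·1.97
SRM = 1.4922·20.9^0.6859 = 12.0037
EBC = 12.0037·1.97

23.6473 EBC


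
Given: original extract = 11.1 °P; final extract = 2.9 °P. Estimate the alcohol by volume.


SG = 259/(259 − P);  ABV = (OG − FG)·131.25
OG = 259/(259 − 11.1) = 1.0448
FG = 259/(259 − 2.9) = 1.0113
ABV = (1.0448 − 1.0113)·131.25

4.3906 % ABV


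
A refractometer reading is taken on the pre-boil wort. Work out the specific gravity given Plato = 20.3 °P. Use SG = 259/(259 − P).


SG = 259/(259 − 20.3)

1.0850


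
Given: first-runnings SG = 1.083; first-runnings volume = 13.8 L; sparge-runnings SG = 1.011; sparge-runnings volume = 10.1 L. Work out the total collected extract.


total = Σ (SG_i − 1)·1000·V_i
first = (1.083 − 1)·1000·13.8 = 1145.4000
sparge = (1.011 − 1)·1000·10.1 = 111.1000
total = 1145.4000 + 111.1000

1256.5000 gravity·L


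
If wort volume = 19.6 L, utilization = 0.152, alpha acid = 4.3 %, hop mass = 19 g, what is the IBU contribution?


IBU = (α/100)·mass·U·1000 / V
IBU = (4.3/100)·19·0.152·1000 / 19.6

6.3359 IBU


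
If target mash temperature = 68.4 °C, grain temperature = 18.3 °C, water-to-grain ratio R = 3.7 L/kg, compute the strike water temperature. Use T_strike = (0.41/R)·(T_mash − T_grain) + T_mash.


T_strike = (0.41/3.7)·(68.4 − 18.3) + 68.4

73.9516 °C
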